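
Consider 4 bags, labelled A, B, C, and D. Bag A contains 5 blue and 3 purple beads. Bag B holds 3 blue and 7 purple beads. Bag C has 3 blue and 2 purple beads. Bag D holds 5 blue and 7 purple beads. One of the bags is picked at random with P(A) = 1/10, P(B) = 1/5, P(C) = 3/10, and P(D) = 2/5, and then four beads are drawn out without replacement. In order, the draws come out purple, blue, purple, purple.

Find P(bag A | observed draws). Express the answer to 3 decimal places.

Compute the likelihood of the observed sequence for each case: P(data | bag A) = (3/8)(5/7)(2/6)(1/5) = 0.017857; P(data | bag B) = (7/10)(3/9)(6/8)(5/7) = 0.125; P(data | bag C) = (2/5)(3/4)(1/3)(0/2) = 0; P(data | bag D) = (7/12)(5/11)(6/10)(5/9) = 0.088384.
The prior-weighted likelihoods are 1/10 · 0.017857 = 0.0017857, 1/5 · 0.125 = 0.025, 3/10 · 0 = 0, 2/5 · 0.088384 = 0.035354; summing to 0.062139.
So P(bag A | data) = (0.0017857) / (0.062139) = 0.028737.

0.029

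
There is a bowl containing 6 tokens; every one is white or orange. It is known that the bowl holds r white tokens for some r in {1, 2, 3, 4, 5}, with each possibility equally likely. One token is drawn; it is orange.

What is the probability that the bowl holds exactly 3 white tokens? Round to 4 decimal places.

For each hypothesis, P(data | H) works out to: P(data | r = 1) = (5/6) = 5/6; P(data | r = 2) = (4/6) = 2/3; P(data | r = 3) = (3/6) = 1/2; P(data | r = 4) = (2/6) = 1/3; P(data | r = 5) = (1/6) = 1/6.
Multiplying each by its prior: 1/5 · 5/6 = 1/6, 1/5 · 2/3 = 2/15, 1/5 · 1/2 = 1/10, 1/5 · 1/3 = 1/15, 1/5 · 1/6 = 1/30; with total 1/2.
So P(r = 3 | data) = (1/10) / (1/2) = 1/5.

0.2000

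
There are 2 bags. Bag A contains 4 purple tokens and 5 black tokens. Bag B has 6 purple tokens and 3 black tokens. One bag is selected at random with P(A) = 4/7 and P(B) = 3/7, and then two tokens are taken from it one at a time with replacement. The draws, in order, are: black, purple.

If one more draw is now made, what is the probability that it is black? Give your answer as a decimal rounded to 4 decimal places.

0.4660

For each hypothesis, P(data | H) works out to: P(data | bag A) = (5/9)(4/9) = 20/81; P(data | bag B) = (3/9)(6/9) = 2/9.
Weighting by the prior gives 4/7 · 20/81 = 80/567, 3/7 · 2/9 = 2/21; with total 134/567.
The posterior is then P(bag A | data) = 40/67, P(bag B | data) = 27/67.
So P(black next | data) = Σ P(black next | H) P(H | data) = (5/9)(40/67) + (1/3)(27/67) = 281/603.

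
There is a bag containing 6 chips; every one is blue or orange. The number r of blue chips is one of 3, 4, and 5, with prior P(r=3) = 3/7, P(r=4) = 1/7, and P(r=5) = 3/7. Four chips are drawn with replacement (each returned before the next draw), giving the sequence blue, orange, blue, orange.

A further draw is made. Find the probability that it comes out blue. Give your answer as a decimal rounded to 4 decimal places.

For each hypothesis, P(data | H) works out to: P(data | r = 3) = (3/6)(3/6)(3/6)(3/6) = 0.0625; P(data | r = 4) = (4/6)(2/6)(4/6)(2/6) = 0.049383; P(data | r = 5) = (5/6)(1/6)(5/6)(1/6) = 0.01929.
Multiplying each by its prior: 3/7 · 0.0625 = 0.026786, 1/7 · 0.049383 = 0.0070547, 3/7 · 0.01929 = 0.0082672; with total 0.042108.
Normalising, the posterior is P(r = 3 | data) = 0.63613, P(r = 4 | data) = 0.16754, P(r = 5 | data) = 0.19634.
Averaging over the posterior, P(blue next | data) = (1/2)(0.63613) + (2/3)(0.16754) + (5/6)(0.19634) = 0.59337.

0.5934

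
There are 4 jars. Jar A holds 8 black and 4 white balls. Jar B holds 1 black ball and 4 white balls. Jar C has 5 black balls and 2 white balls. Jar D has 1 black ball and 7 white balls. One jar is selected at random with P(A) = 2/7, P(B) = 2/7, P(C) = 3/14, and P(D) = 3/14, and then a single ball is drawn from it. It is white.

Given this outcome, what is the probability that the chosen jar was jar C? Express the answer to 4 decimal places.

0.1069

Compute the likelihood of this draw for each case: P(data | jar A) = (4/12) = 0.33333; P(data | jar B) = (4/5) = 0.8; P(data | jar C) = (2/7) = 0.28571; P(data | jar D) = (7/8) = 0.875.
Weighting by the prior gives 2/7 · 0.33333 = 0.095238, 2/7 · 0.8 = 0.22857, 3/14 · 0.28571 = 0.061224, 3/14 · 0.875 = 0.1875; summing to 0.57253.
Therefore the posterior P(jar C | data) = (0.061224) / (0.57253) = 0.10694.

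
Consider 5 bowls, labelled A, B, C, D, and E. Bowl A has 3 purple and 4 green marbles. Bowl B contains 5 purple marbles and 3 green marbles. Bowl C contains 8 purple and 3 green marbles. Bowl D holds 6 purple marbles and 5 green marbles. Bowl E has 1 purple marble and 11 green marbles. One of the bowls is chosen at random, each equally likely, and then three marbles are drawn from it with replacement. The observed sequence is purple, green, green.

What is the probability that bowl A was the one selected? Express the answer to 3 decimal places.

0.301

The likelihood of the observed sequence under each hypothesis: P(data | bowl A) = (3/7)(4/7)(4/7) = 0.13994; P(data | bowl B) = (5/8)(3/8)(3/8) = 0.087891; P(data | bowl C) = (8/11)(3/11)(3/11) = 0.054095; P(data | bowl D) = (6/11)(5/11)(5/11) = 0.1127; P(data | bowl E) = (1/12)(11/12)(11/12) = 0.070023.
The prior-weighted likelihoods are 1/5 · 0.13994 = 0.027988, 1/5 · 0.087891 = 0.017578, 1/5 · 0.054095 = 0.010819, 1/5 · 0.1127 = 0.022539, 1/5 · 0.070023 = 0.014005; with total 0.092929.
Therefore the posterior P(bowl A | data) = (0.027988) / (0.092929) = 0.30118.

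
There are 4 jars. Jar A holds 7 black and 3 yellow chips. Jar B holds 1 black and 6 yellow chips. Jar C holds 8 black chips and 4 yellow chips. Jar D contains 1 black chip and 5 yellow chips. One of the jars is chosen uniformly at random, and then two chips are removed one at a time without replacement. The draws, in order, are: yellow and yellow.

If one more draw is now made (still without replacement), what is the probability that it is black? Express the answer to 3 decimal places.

0.286

For each hypothesis, P(data | H) works out to: P(data | jar A) = (3/10)(2/9) = 0.066667; P(data | jar B) = (6/7)(5/6) = 0.71429; P(data | jar C) = (4/12)(3/11) = 0.090909; P(data | jar D) = (5/6)(4/5) = 0.66667.
Multiplying each by its prior: 1/4 · 0.066667 = 0.016667, 1/4 · 0.71429 = 0.17857, 1/4 · 0.090909 = 0.022727, 1/4 · 0.66667 = 0.16667; these sum to 0.38463.
The posterior is then P(jar A | data) = 0.043331, P(jar B | data) = 0.46427, P(jar C | data) = 0.059088, P(jar D | data) = 0.43331.
Averaging over the posterior, P(black next | data) = (7/8)(0.043331) + (1/5)(0.46427) + (4/5)(0.059088) + (1/4)(0.43331) = 0.28637.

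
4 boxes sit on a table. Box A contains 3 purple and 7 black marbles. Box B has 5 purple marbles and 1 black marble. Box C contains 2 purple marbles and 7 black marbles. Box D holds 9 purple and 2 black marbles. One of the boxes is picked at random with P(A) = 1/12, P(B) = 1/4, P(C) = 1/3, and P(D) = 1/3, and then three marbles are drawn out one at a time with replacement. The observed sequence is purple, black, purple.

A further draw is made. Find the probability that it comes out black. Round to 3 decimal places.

0.295

The likelihood of the observed sequence under each hypothesis: P(data | box A) = (3/10)(7/10)(3/10) = 0.063; P(data | box B) = (5/6)(1/6)(5/6) = 0.11574; P(data | box C) = (2/9)(7/9)(2/9) = 0.038409; P(data | box D) = (9/11)(2/11)(9/11) = 0.12171.
Multiplying each by its prior: 1/12 · 0.063 = 0.00525, 1/4 · 0.11574 = 0.028935, 1/3 · 0.038409 = 0.012803, 1/3 · 0.12171 = 0.040571; summing to 0.087559.
Dividing through by the total gives posterior P(box A | data) = 0.059959, P(box B | data) = 0.33046, P(box C | data) = 0.14622, P(box D | data) = 0.46336.
Averaging over the posterior, P(black next | data) = (7/10)(0.059959) + (1/6)(0.33046) + (7/9)(0.14622) + (2/11)(0.46336) = 0.29502.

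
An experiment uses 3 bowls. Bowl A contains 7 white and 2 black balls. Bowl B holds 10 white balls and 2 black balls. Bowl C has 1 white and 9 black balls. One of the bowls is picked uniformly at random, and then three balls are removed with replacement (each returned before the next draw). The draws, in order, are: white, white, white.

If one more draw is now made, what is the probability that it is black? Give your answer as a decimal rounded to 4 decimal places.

The likelihood of the observed sequence under each hypothesis: P(data | bowl A) = (7/9)(7/9)(7/9) = 0.47051; P(data | bowl B) = (10/12)(10/12)(10/12) = 0.5787; P(data | bowl C) = (1/10)(1/10)(1/10) = 0.001.
Multiplying each by its prior: 1/3 · 0.47051 = 0.15684, 1/3 · 0.5787 = 0.1929, 1/3 · 0.001 = 0.00033333; these sum to 0.35007.
Dividing through by the total gives posterior P(bowl A | data) = 0.44801, P(bowl B | data) = 0.55104, P(bowl C | data) = 0.00095219.
So P(black next | data) = Σ P(black next | H) P(H | data) = (2/9)(0.44801) + (1/6)(0.55104) + (9/10)(0.00095219) = 0.19225.

0.1923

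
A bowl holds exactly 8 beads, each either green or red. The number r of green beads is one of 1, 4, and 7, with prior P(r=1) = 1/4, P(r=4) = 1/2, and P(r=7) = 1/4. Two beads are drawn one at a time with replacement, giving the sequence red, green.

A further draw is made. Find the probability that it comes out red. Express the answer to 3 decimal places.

The likelihood of the observed sequence under each hypothesis: P(data | r = 1) = (7/8)(1/8) = 7/64; P(data | r = 4) = (4/8)(4/8) = 1/4; P(data | r = 7) = (1/8)(7/8) = 7/64.
Weighting by the prior gives 1/4 · 7/64 = 7/256, 1/2 · 1/4 = 1/8, 1/4 · 7/64 = 7/256; these sum to 23/128.
Dividing through by the total gives posterior P(r = 1 | data) = 7/46, P(r = 4 | data) = 16/23, P(r = 7 | data) = 7/46.
Averaging over the posterior, P(red next | data) = (7/8)(7/46) + (1/2)(16/23) + (1/8)(7/46) = 1/2.

0.500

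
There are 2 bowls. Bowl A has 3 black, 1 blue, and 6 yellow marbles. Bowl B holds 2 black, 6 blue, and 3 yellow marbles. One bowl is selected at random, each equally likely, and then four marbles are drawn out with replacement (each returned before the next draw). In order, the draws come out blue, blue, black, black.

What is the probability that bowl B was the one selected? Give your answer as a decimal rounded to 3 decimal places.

0.916

For each hypothesis, P(data | H) works out to: P(data | bowl A) = (1/10)(1/10)(3/10)(3/10) = 0.0009; P(data | bowl B) = (6/11)(6/11)(2/11)(2/11) = 0.0098354.
Multiplying each by its prior: 1/2 · 0.0009 = 0.00045, 1/2 · 0.0098354 = 0.0049177; summing to 0.0053677.
By Bayes' rule, P(bowl B | data) = (0.0049177) / (0.0053677) = 0.91617.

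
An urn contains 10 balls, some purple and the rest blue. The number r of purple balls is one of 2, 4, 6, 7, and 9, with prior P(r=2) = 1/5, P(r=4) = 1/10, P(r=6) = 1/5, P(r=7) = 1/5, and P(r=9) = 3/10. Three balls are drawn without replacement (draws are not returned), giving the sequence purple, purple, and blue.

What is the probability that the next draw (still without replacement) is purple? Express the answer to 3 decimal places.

For each hypothesis, P(data | H) works out to: P(data | r = 2) = (2/10)(1/9)(8/8) = 0.022222; P(data | r = 4) = (4/10)(3/9)(6/8) = 0.1; P(data | r = 6) = (6/10)(5/9)(4/8) = 0.16667; P(data | r = 7) = (7/10)(6/9)(3/8) = 0.175; P(data | r = 9) = (9/10)(8/9)(1/8) = 0.1.
The prior-weighted likelihoods are 1/5 · 0.022222 = 0.0044444, 1/10 · 0.1 = 0.01, 1/5 · 0.16667 = 0.033333, 1/5 · 0.175 = 0.035, 3/10 · 0.1 = 0.03; with total 0.11278.
Dividing through by the total gives posterior P(r = 2 | data) = 0.039409, P(r = 4 | data) = 0.08867, P(r = 6 | data) = 0.29557, P(r = 7 | data) = 0.31034, P(r = 9 | data) = 0.26601.
So P(purple next | data) = Σ P(purple next | H) P(H | data) = (0)(0.039409) + (2/7)(0.08867) + (4/7)(0.29557) + (5/7)(0.31034) + (1)(0.26601) = 0.68191.

0.682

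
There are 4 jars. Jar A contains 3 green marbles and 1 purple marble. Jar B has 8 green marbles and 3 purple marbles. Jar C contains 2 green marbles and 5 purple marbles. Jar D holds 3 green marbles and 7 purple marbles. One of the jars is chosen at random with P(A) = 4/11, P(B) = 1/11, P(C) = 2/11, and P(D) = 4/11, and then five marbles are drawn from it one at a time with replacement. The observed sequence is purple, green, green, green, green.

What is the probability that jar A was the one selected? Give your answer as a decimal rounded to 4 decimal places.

0.7447

The likelihood of the observed sequence under each hypothesis: P(data | jar A) = (1/4)(3/4)(3/4)(3/4)(3/4) = 0.079102; P(data | jar B) = (3/11)(8/11)(8/11)(8/11)(8/11) = 0.076299; P(data | jar C) = (5/7)(2/7)(2/7)(2/7)(2/7) = 0.0047599; P(data | jar D) = (7/10)(3/10)(3/10)(3/10)(3/10) = 0.00567.
The prior-weighted likelihoods are 4/11 · 0.079102 = 0.028764, 1/11 · 0.076299 = 0.0069363, 2/11 · 0.0047599 = 0.00086544, 4/11 · 0.00567 = 0.0020618; these sum to 0.038628.
By Bayes' rule, P(jar A | data) = (0.028764) / (0.038628) = 0.74465.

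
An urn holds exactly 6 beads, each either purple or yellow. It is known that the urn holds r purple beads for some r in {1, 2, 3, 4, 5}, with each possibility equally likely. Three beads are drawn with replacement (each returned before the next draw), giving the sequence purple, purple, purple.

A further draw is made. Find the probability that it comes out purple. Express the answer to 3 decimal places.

The likelihood of the observed sequence under each hypothesis: P(data | r = 1) = (1/6)(1/6)(1/6) = 0.0046296; P(data | r = 2) = (2/6)(2/6)(2/6) = 0.037037; P(data | r = 3) = (3/6)(3/6)(3/6) = 0.125; P(data | r = 4) = (4/6)(4/6)(4/6) = 0.2963; P(data | r = 5) = (5/6)(5/6)(5/6) = 0.5787.
Multiplying each by its prior: 1/5 · 0.0046296 = 0.00092593, 1/5 · 0.037037 = 0.0074074, 1/5 · 0.125 = 0.025, 1/5 · 0.2963 = 0.059259, 1/5 · 0.5787 = 0.11574; with total 0.20833.
Dividing through by the total gives posterior P(r = 1 | data) = 0.0044444, P(r = 2 | data) = 0.035556, P(r = 3 | data) = 0.12, P(r = 4 | data) = 0.28444, P(r = 5 | data) = 0.55556.
So P(purple next | data) = Σ P(purple next | H) P(H | data) = (1/6)(0.0044444) + (1/3)(0.035556) + (1/2)(0.12) + (2/3)(0.28444) + (5/6)(0.55556) = 0.72519.

0.725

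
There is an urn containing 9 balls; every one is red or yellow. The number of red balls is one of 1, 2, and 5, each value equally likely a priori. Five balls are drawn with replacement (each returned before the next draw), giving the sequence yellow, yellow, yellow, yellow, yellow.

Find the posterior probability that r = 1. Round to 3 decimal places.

The likelihood of the observed sequence under each hypothesis: P(data | r = 1) = (8/9)(8/9)(8/9)(8/9)(8/9) = 0.55493; P(data | r = 2) = (7/9)(7/9)(7/9)(7/9)(7/9) = 0.28463; P(data | r = 5) = (4/9)(4/9)(4/9)(4/9)(4/9) = 0.017342.
Weighting by the prior gives 1/3 · 0.55493 = 0.18498, 1/3 · 0.28463 = 0.094876, 1/3 · 0.017342 = 0.0057805; these sum to 0.28563.
So P(r = 1 | data) = (0.18498) / (0.28563) = 0.6476.

0.648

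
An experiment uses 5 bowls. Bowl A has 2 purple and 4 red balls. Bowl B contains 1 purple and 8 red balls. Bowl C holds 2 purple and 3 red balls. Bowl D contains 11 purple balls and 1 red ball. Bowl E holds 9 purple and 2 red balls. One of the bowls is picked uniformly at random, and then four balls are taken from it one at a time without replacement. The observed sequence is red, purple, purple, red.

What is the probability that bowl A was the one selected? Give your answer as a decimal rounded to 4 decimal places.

0.3607

The likelihood of the observed sequence under each hypothesis: P(data | bowl A) = (4/6)(2/5)(1/4)(3/3) = 0.066667; P(data | bowl B) = (8/9)(1/8)(0/7) = 0; P(data | bowl C) = (3/5)(2/4)(1/3)(2/2) = 0.1; P(data | bowl D) = (1/12)(11/11)(10/10)(0/9) = 0; P(data | bowl E) = (2/11)(9/10)(8/9)(1/8) = 0.018182.
Weighting by the prior gives 1/5 · 0.066667 = 0.013333, 1/5 · 0 = 0, 1/5 · 0.1 = 0.02, 1/5 · 0 = 0, 1/5 · 0.018182 = 0.0036364; these sum to 0.03697.
Therefore the posterior P(bowl A | data) = (0.013333) / (0.03697) = 0.36066.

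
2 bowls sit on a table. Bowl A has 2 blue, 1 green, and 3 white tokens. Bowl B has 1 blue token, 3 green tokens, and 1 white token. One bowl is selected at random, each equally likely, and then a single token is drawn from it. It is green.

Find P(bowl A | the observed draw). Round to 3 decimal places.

The likelihood of this draw under each hypothesis: P(data | bowl A) = (1/6) = 1/6; P(data | bowl B) = (3/5) = 3/5.
Weighting by the prior gives 1/2 · 1/6 = 1/12, 1/2 · 3/5 = 3/10; these sum to 23/60.
Hence P(bowl A | data) = (1/12) / (23/60) = 5/23.

0.217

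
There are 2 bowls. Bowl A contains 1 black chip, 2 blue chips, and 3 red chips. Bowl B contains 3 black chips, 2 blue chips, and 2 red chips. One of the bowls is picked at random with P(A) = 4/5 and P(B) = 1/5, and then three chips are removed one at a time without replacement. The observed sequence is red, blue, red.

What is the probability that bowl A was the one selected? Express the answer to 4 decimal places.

Under each hypothesis, the probability of the observed sequence is: P(data | bowl A) = (3/6)(2/5)(2/4) = 1/10; P(data | bowl B) = (2/7)(2/6)(1/5) = 2/105.
Weighting by the prior gives 4/5 · 1/10 = 2/25, 1/5 · 2/105 = 2/525; these sum to 44/525.
So P(bowl A | data) = (2/25) / (44/525) = 21/22.

0.9545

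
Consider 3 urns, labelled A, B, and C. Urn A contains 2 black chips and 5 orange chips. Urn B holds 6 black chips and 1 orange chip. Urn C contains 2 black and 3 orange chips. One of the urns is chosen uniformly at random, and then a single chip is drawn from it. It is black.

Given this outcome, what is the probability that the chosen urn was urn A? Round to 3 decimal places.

0.185

For each hypothesis, P(data | H) works out to: P(data | urn A) = (2/7) = 2/7; P(data | urn B) = (6/7) = 6/7; P(data | urn C) = (2/5) = 2/5.
Weighting by the prior gives 1/3 · 2/7 = 2/21, 1/3 · 6/7 = 2/7, 1/3 · 2/5 = 2/15; with total 18/35.
By Bayes' rule, P(urn A | data) = (2/21) / (18/35) = 5/27.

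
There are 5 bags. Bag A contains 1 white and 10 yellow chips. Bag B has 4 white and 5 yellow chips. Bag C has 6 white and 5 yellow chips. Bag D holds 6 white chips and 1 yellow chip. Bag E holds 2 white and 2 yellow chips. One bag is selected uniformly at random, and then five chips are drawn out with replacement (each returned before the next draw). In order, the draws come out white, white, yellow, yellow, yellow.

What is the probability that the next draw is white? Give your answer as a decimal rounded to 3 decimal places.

Under each hypothesis, the probability of the observed sequence is: P(data | bag A) = (1/11)(1/11)(10/11)(10/11)(10/11) = 0.0062092; P(data | bag B) = (4/9)(4/9)(5/9)(5/9)(5/9) = 0.03387; P(data | bag C) = (6/11)(6/11)(5/11)(5/11)(5/11) = 0.027941; P(data | bag D) = (6/7)(6/7)(1/7)(1/7)(1/7) = 0.002142; P(data | bag E) = (2/4)(2/4)(2/4)(2/4)(2/4) = 0.03125.
The prior-weighted likelihoods are 1/5 · 0.0062092 = 0.0012418, 1/5 · 0.03387 = 0.006774, 1/5 · 0.027941 = 0.0055883, 1/5 · 0.002142 = 0.00042839, 1/5 · 0.03125 = 0.00625; with total 0.020283.
Dividing through by the total gives posterior P(bag A | data) = 0.061227, P(bag B | data) = 0.33398, P(bag C | data) = 0.27552, P(bag D | data) = 0.021121, P(bag E | data) = 0.30815.
Averaging over the posterior, P(white next | data) = (1/11)(0.061227) + (4/9)(0.33398) + (6/11)(0.27552) + (6/7)(0.021121) + (1/2)(0.30815) = 0.47646.

0.476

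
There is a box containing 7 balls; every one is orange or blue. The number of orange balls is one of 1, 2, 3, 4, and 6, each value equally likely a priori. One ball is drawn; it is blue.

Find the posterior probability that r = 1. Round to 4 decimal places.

Compute the likelihood of this draw for each case: P(data | r = 1) = (6/7) = 6/7; P(data | r = 2) = (5/7) = 5/7; P(data | r = 3) = (4/7) = 4/7; P(data | r = 4) = (3/7) = 3/7; P(data | r = 6) = (1/7) = 1/7.
Multiplying each by its prior: 1/5 · 6/7 = 6/35, 1/5 · 5/7 = 1/7, 1/5 · 4/7 = 4/35, 1/5 · 3/7 = 3/35, 1/5 · 1/7 = 1/35; summing to 19/35.
By Bayes' rule, P(r = 1 | data) = (6/35) / (19/35) = 6/19.

0.3158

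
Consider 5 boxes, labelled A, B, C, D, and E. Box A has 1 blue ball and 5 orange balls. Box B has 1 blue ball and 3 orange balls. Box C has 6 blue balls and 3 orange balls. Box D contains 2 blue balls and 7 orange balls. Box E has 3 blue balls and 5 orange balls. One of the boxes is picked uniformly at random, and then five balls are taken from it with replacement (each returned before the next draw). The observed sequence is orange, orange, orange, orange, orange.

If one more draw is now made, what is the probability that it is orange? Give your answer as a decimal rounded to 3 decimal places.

0.777

Under each hypothesis, the probability of the observed sequence is: P(data | box A) = (5/6)(5/6)(5/6)(5/6)(5/6) = 0.40188; P(data | box B) = (3/4)(3/4)(3/4)(3/4)(3/4) = 0.2373; P(data | box C) = (3/9)(3/9)(3/9)(3/9)(3/9) = 0.0041152; P(data | box D) = (7/9)(7/9)(7/9)(7/9)(7/9) = 0.28463; P(data | box E) = (5/8)(5/8)(5/8)(5/8)(5/8) = 0.095367.
Multiplying each by its prior: 1/5 · 0.40188 = 0.080376, 1/5 · 0.2373 = 0.047461, 1/5 · 0.0041152 = 0.00082305, 1/5 · 0.28463 = 0.056926, 1/5 · 0.095367 = 0.019073; with total 0.20466.
Normalising, the posterior is P(box A | data) = 0.39273, P(box B | data) = 0.2319, P(box C | data) = 0.0040216, P(box D | data) = 0.27815, P(box E | data) = 0.093197.
Averaging over the posterior, P(orange next | data) = (5/6)(0.39273) + (3/4)(0.2319) + (1/3)(0.0040216) + (7/9)(0.27815) + (5/8)(0.093197) = 0.77713.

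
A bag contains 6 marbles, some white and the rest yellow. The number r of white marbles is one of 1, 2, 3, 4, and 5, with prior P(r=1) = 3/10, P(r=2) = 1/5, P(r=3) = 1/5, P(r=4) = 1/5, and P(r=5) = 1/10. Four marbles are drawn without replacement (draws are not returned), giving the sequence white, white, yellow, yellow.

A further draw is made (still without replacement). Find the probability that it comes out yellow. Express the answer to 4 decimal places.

Compute the likelihood of the observed sequence for each case: P(data | r = 1) = (1/6)(0/5) = 0; P(data | r = 2) = (2/6)(1/5)(4/4)(3/3) = 1/15; P(data | r = 3) = (3/6)(2/5)(3/4)(2/3) = 1/10; P(data | r = 4) = (4/6)(3/5)(2/4)(1/3) = 1/15; P(data | r = 5) = (5/6)(4/5)(1/4)(0/3) = 0.
The prior-weighted likelihoods are 3/10 · 0 = 0, 1/5 · 1/15 = 1/75, 1/5 · 1/10 = 1/50, 1/5 · 1/15 = 1/75, 1/10 · 0 = 0; with total 7/150.
Dividing through by the total gives posterior P(r = 1 | data) = 0, P(r = 2 | data) = 2/7, P(r = 3 | data) = 3/7, P(r = 4 | data) = 2/7, P(r = 5 | data) = 0.
The predictive probability is P(yellow next | data) = (1)(2/7) + (1/2)(3/7) + (0)(2/7) = 1/2.

0.5000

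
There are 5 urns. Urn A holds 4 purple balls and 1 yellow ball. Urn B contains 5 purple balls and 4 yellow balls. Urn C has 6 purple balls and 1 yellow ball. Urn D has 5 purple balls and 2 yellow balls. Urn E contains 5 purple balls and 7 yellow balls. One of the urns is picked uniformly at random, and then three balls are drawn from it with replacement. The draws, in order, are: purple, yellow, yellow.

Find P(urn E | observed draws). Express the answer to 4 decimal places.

0.3946

The likelihood of the observed sequence under each hypothesis: P(data | urn A) = (4/5)(1/5)(1/5) = 0.032; P(data | urn B) = (5/9)(4/9)(4/9) = 0.10974; P(data | urn C) = (6/7)(1/7)(1/7) = 0.017493; P(data | urn D) = (5/7)(2/7)(2/7) = 0.058309; P(data | urn E) = (5/12)(7/12)(7/12) = 0.14178.
Weighting by the prior gives 1/5 · 0.032 = 0.0064, 1/5 · 0.10974 = 0.021948, 1/5 · 0.017493 = 0.0034985, 1/5 · 0.058309 = 0.011662, 1/5 · 0.14178 = 0.028356; summing to 0.071865.
Hence P(urn E | data) = (0.028356) / (0.071865) = 0.39458.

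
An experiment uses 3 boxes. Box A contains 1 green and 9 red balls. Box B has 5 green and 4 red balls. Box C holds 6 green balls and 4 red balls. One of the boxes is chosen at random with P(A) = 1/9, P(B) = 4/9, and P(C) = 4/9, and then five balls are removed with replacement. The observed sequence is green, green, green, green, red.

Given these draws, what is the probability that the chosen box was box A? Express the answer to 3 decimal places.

0.000

Compute the likelihood of the observed sequence for each case: P(data | box A) = (1/10)(1/10)(1/10)(1/10)(9/10) = 9e-05; P(data | box B) = (5/9)(5/9)(5/9)(5/9)(4/9) = 0.042338; P(data | box C) = (6/10)(6/10)(6/10)(6/10)(4/10) = 0.05184.
Weighting by the prior gives 1/9 · 9e-05 = 1e-05, 4/9 · 0.042338 = 0.018817, 4/9 · 0.05184 = 0.02304; summing to 0.041867.
By Bayes' rule, P(box A | data) = (1e-05) / (0.041867) = 0.00023885.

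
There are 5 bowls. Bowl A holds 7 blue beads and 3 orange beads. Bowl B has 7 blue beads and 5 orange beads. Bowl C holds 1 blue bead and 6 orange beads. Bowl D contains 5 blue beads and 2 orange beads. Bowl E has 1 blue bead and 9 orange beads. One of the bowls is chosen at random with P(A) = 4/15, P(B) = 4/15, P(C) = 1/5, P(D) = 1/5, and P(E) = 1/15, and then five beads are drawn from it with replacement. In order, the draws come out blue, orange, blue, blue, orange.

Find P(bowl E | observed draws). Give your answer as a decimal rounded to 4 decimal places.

Under each hypothesis, the probability of the observed sequence is: P(data | bowl A) = (7/10)(3/10)(7/10)(7/10)(3/10) = 0.03087; P(data | bowl B) = (7/12)(5/12)(7/12)(7/12)(5/12) = 0.034461; P(data | bowl C) = (1/7)(6/7)(1/7)(1/7)(6/7) = 0.002142; P(data | bowl D) = (5/7)(2/7)(5/7)(5/7)(2/7) = 0.02975; P(data | bowl E) = (1/10)(9/10)(1/10)(1/10)(9/10) = 0.00081.
Multiplying each by its prior: 4/15 · 0.03087 = 0.008232, 4/15 · 0.034461 = 0.0091896, 1/5 · 0.002142 = 0.00042839, 1/5 · 0.02975 = 0.0059499, 1/15 · 0.00081 = 5.4e-05; with total 0.023854.
Hence P(bowl E | data) = (5.4e-05) / (0.023854) = 0.0022638.

0.0023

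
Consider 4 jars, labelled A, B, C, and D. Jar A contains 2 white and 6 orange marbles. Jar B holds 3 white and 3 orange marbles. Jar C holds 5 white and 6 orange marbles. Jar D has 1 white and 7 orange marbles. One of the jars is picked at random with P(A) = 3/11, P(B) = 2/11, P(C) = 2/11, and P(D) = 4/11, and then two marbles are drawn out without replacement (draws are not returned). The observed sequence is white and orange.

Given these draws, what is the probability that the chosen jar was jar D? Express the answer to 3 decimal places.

0.219

The likelihood of the observed sequence under each hypothesis: P(data | jar A) = (2/8)(6/7) = 0.21429; P(data | jar B) = (3/6)(3/5) = 0.3; P(data | jar C) = (5/11)(6/10) = 0.27273; P(data | jar D) = (1/8)(7/7) = 0.125.
The prior-weighted likelihoods are 3/11 · 0.21429 = 0.058442, 2/11 · 0.3 = 0.054545, 2/11 · 0.27273 = 0.049587, 4/11 · 0.125 = 0.045455; summing to 0.20803.
Hence P(jar D | data) = (0.045455) / (0.20803) = 0.2185.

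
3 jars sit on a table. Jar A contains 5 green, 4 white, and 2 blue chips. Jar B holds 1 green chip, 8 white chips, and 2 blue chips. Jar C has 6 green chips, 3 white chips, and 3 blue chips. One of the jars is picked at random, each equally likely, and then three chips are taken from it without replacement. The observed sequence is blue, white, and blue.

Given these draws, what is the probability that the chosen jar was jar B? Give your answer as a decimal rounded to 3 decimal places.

Under each hypothesis, the probability of the observed sequence is: P(data | jar A) = (2/11)(4/10)(1/9) = 0.0080808; P(data | jar B) = (2/11)(8/10)(1/9) = 0.016162; P(data | jar C) = (3/12)(3/11)(2/10) = 0.013636.
The prior-weighted likelihoods are 1/3 · 0.0080808 = 0.0026936, 1/3 · 0.016162 = 0.0053872, 1/3 · 0.013636 = 0.0045455; these sum to 0.012626.
So P(jar B | data) = (0.0053872) / (0.012626) = 0.42667.

0.427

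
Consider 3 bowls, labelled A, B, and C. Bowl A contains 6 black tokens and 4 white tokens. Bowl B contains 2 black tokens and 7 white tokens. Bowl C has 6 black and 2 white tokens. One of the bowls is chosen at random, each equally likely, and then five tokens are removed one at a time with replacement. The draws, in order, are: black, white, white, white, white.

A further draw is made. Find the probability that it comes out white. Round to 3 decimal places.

0.704

For each hypothesis, P(data | H) works out to: P(data | bowl A) = (6/10)(4/10)(4/10)(4/10)(4/10) = 0.01536; P(data | bowl B) = (2/9)(7/9)(7/9)(7/9)(7/9) = 0.081322; P(data | bowl C) = (6/8)(2/8)(2/8)(2/8)(2/8) = 0.0029297.
Weighting by the prior gives 1/3 · 0.01536 = 0.00512, 1/3 · 0.081322 = 0.027107, 1/3 · 0.0029297 = 0.00097656; with total 0.033204.
The posterior is then P(bowl A | data) = 0.1542, P(bowl B | data) = 0.81639, P(bowl C | data) = 0.029411.
The predictive probability is P(white next | data) = (2/5)(0.1542) + (7/9)(0.81639) + (1/4)(0.029411) = 0.704.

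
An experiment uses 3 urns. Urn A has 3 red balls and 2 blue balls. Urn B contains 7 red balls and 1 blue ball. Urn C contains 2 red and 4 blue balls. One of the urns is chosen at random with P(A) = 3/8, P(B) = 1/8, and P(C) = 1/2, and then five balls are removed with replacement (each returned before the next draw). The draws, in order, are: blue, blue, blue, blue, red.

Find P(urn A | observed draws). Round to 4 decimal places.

Compute the likelihood of the observed sequence for each case: P(data | urn A) = (2/5)(2/5)(2/5)(2/5)(3/5) = 0.01536; P(data | urn B) = (1/8)(1/8)(1/8)(1/8)(7/8) = 0.00021362; P(data | urn C) = (4/6)(4/6)(4/6)(4/6)(2/6) = 0.065844.
Weighting by the prior gives 3/8 · 0.01536 = 0.00576, 1/8 · 0.00021362 = 2.6703e-05, 1/2 · 0.065844 = 0.032922; summing to 0.038709.
By Bayes' rule, P(urn A | data) = (0.00576) / (0.038709) = 0.1488.

0.1488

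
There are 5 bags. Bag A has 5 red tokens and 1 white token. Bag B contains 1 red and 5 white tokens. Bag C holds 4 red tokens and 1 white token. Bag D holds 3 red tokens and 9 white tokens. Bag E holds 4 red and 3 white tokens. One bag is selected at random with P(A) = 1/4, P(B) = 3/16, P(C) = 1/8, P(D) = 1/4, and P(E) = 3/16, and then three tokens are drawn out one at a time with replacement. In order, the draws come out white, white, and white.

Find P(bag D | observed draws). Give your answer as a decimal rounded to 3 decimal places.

Compute the likelihood of the observed sequence for each case: P(data | bag A) = (1/6)(1/6)(1/6) = 0.0046296; P(data | bag B) = (5/6)(5/6)(5/6) = 0.5787; P(data | bag C) = (1/5)(1/5)(1/5) = 0.008; P(data | bag D) = (9/12)(9/12)(9/12) = 0.42188; P(data | bag E) = (3/7)(3/7)(3/7) = 0.078717.
Multiplying each by its prior: 1/4 · 0.0046296 = 0.0011574, 3/16 · 0.5787 = 0.10851, 1/8 · 0.008 = 0.001, 1/4 · 0.42188 = 0.10547, 3/16 · 0.078717 = 0.014759; with total 0.23089.
By Bayes' rule, P(bag D | data) = (0.10547) / (0.23089) = 0.45679.

0.457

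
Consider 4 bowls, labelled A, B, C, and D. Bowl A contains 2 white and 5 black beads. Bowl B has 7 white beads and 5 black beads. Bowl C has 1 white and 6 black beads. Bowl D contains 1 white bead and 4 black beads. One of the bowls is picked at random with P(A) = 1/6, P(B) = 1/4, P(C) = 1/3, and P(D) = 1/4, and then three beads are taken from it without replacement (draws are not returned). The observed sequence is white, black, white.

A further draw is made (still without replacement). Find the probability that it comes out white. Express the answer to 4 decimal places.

Under each hypothesis, the probability of the observed sequence is: P(data | bowl A) = (2/7)(5/6)(1/5) = 0.047619; P(data | bowl B) = (7/12)(5/11)(6/10) = 0.15909; P(data | bowl C) = (1/7)(6/6)(0/5) = 0; P(data | bowl D) = (1/5)(4/4)(0/3) = 0.
Weighting by the prior gives 1/6 · 0.047619 = 0.0079365, 1/4 · 0.15909 = 0.039773, 1/3 · 0 = 0, 1/4 · 0 = 0; with total 0.047709.
The posterior is then P(bowl A | data) = 0.16635, P(bowl B | data) = 0.83365, P(bowl C | data) = 0, P(bowl D | data) = 0.
Averaging over the posterior, P(white next | data) = (0)(0.16635) + (5/9)(0.83365) = 0.46314.

0.4631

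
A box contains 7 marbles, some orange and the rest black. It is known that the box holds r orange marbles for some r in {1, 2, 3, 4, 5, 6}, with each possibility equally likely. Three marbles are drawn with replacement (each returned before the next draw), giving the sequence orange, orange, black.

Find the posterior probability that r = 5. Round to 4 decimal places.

0.2551

The likelihood of the observed sequence under each hypothesis: P(data | r = 1) = (1/7)(1/7)(6/7) = 0.017493; P(data | r = 2) = (2/7)(2/7)(5/7) = 0.058309; P(data | r = 3) = (3/7)(3/7)(4/7) = 0.10496; P(data | r = 4) = (4/7)(4/7)(3/7) = 0.13994; P(data | r = 5) = (5/7)(5/7)(2/7) = 0.14577; P(data | r = 6) = (6/7)(6/7)(1/7) = 0.10496.
Weighting by the prior gives 1/6 · 0.017493 = 0.0029155, 1/6 · 0.058309 = 0.0097182, 1/6 · 0.10496 = 0.017493, 1/6 · 0.13994 = 0.023324, 1/6 · 0.14577 = 0.024295, 1/6 · 0.10496 = 0.017493; summing to 0.095238.
Hence P(r = 5 | data) = (0.024295) / (0.095238) = 0.2551.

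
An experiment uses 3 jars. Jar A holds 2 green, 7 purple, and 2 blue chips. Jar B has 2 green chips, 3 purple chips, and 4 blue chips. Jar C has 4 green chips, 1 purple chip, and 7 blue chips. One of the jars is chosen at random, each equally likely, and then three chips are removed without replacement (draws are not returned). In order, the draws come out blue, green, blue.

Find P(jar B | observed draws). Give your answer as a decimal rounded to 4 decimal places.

0.2661

Under each hypothesis, the probability of the observed sequence is: P(data | jar A) = (2/11)(2/10)(1/9) = 0.0040404; P(data | jar B) = (4/9)(2/8)(3/7) = 0.047619; P(data | jar C) = (7/12)(4/11)(6/10) = 0.12727.
The prior-weighted likelihoods are 1/3 · 0.0040404 = 0.0013468, 1/3 · 0.047619 = 0.015873, 1/3 · 0.12727 = 0.042424; summing to 0.059644.
Therefore the posterior P(jar B | data) = (0.015873) / (0.059644) = 0.26613.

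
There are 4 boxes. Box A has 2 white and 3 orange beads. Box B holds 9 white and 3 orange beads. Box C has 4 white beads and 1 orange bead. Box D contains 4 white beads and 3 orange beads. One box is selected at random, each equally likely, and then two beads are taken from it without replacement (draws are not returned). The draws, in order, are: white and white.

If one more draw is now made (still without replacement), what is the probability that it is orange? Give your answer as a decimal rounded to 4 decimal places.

0.4148

Under each hypothesis, the probability of the observed sequence is: P(data | box A) = (2/5)(1/4) = 0.1; P(data | box B) = (9/12)(8/11) = 0.54545; P(data | box C) = (4/5)(3/4) = 0.6; P(data | box D) = (4/7)(3/6) = 0.28571.
Multiplying each by its prior: 1/4 · 0.1 = 0.025, 1/4 · 0.54545 = 0.13636, 1/4 · 0.6 = 0.15, 1/4 · 0.28571 = 0.071429; summing to 0.38279.
Dividing through by the total gives posterior P(box A | data) = 0.06531, P(box B | data) = 0.35623, P(box C | data) = 0.39186, P(box D | data) = 0.1866.
So P(orange next | data) = Σ P(orange next | H) P(H | data) = (1)(0.06531) + (3/10)(0.35623) + (1/3)(0.39186) + (3/5)(0.1866) = 0.41476.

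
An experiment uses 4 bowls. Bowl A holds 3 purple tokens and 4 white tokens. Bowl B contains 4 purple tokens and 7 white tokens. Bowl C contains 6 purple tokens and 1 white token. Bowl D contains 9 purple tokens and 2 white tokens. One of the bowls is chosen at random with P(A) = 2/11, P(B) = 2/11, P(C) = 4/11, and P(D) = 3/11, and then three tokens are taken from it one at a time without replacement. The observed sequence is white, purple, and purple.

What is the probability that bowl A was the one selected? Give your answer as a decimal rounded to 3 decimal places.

For each hypothesis, P(data | H) works out to: P(data | bowl A) = (4/7)(3/6)(2/5) = 0.11429; P(data | bowl B) = (7/11)(4/10)(3/9) = 0.084848; P(data | bowl C) = (1/7)(6/6)(5/5) = 0.14286; P(data | bowl D) = (2/11)(9/10)(8/9) = 0.14545.
Multiplying each by its prior: 2/11 · 0.11429 = 0.020779, 2/11 · 0.084848 = 0.015427, 4/11 · 0.14286 = 0.051948, 3/11 · 0.14545 = 0.039669; summing to 0.12782.
Hence P(bowl A | data) = (0.020779) / (0.12782) = 0.16256.

0.163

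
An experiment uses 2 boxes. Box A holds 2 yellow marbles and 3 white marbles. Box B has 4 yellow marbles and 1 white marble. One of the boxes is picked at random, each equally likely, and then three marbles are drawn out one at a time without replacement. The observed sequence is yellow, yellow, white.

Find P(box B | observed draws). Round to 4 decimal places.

For each hypothesis, P(data | H) works out to: P(data | box A) = (2/5)(1/4)(3/3) = 1/10; P(data | box B) = (4/5)(3/4)(1/3) = 1/5.
Weighting by the prior gives 1/2 · 1/10 = 1/20, 1/2 · 1/5 = 1/10; summing to 3/20.
By Bayes' rule, P(box B | data) = (1/10) / (3/20) = 2/3.

0.6667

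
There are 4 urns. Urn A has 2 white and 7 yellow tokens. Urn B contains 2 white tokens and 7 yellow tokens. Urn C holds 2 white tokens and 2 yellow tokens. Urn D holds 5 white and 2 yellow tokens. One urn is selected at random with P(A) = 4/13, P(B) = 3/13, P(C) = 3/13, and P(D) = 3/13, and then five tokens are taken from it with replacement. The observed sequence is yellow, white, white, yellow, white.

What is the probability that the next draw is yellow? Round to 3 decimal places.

The likelihood of the observed sequence under each hypothesis: P(data | urn A) = (7/9)(2/9)(2/9)(7/9)(2/9) = 0.0066386; P(data | urn B) = (7/9)(2/9)(2/9)(7/9)(2/9) = 0.0066386; P(data | urn C) = (2/4)(2/4)(2/4)(2/4)(2/4) = 0.03125; P(data | urn D) = (2/7)(5/7)(5/7)(2/7)(5/7) = 0.02975.
Multiplying each by its prior: 4/13 · 0.0066386 = 0.0020426, 3/13 · 0.0066386 = 0.001532, 3/13 · 0.03125 = 0.0072115, 3/13 · 0.02975 = 0.0068653; with total 0.017651.
Normalising, the posterior is P(urn A | data) = 0.11572, P(urn B | data) = 0.08679, P(urn C | data) = 0.40855, P(urn D | data) = 0.38894.
Averaging over the posterior, P(yellow next | data) = (7/9)(0.11572) + (7/9)(0.08679) + (1/2)(0.40855) + (2/7)(0.38894) = 0.47291.

0.473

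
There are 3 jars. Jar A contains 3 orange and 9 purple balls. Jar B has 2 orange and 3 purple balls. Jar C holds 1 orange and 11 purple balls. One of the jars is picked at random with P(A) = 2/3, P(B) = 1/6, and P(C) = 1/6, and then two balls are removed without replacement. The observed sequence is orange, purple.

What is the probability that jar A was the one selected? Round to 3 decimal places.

Compute the likelihood of the observed sequence for each case: P(data | jar A) = (3/12)(9/11) = 0.20455; P(data | jar B) = (2/5)(3/4) = 0.3; P(data | jar C) = (1/12)(11/11) = 0.083333.
The prior-weighted likelihoods are 2/3 · 0.20455 = 0.13636, 1/6 · 0.3 = 0.05, 1/6 · 0.083333 = 0.013889; summing to 0.20025.
So P(jar A | data) = (0.13636) / (0.20025) = 0.68096.

0.681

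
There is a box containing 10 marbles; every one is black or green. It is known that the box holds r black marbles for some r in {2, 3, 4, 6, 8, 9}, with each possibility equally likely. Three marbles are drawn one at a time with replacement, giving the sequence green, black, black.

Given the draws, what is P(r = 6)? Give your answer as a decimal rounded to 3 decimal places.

0.265

For each hypothesis, P(data | H) works out to: P(data | r = 2) = (8/10)(2/10)(2/10) = 0.032; P(data | r = 3) = (7/10)(3/10)(3/10) = 0.063; P(data | r = 4) = (6/10)(4/10)(4/10) = 0.096; P(data | r = 6) = (4/10)(6/10)(6/10) = 0.144; P(data | r = 8) = (2/10)(8/10)(8/10) = 0.128; P(data | r = 9) = (1/10)(9/10)(9/10) = 0.081.
The prior-weighted likelihoods are 1/6 · 0.032 = 0.0053333, 1/6 · 0.063 = 0.0105, 1/6 · 0.096 = 0.016, 1/6 · 0.144 = 0.024, 1/6 · 0.128 = 0.021333, 1/6 · 0.081 = 0.0135; summing to 0.090667.
So P(r = 6 | data) = (0.024) / (0.090667) = 0.26471.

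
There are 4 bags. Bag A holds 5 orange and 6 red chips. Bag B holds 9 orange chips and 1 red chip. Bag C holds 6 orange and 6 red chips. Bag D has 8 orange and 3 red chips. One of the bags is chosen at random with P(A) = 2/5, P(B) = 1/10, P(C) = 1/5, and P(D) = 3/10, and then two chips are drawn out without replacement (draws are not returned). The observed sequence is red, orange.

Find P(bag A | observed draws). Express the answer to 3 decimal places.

Compute the likelihood of the observed sequence for each case: P(data | bag A) = (6/11)(5/10) = 0.27273; P(data | bag B) = (1/10)(9/9) = 0.1; P(data | bag C) = (6/12)(6/11) = 0.27273; P(data | bag D) = (3/11)(8/10) = 0.21818.
Multiplying each by its prior: 2/5 · 0.27273 = 0.10909, 1/10 · 0.1 = 0.01, 1/5 · 0.27273 = 0.054545, 3/10 · 0.21818 = 0.065455; these sum to 0.23909.
Therefore the posterior P(bag A | data) = (0.10909) / (0.23909) = 0.45627.

0.456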